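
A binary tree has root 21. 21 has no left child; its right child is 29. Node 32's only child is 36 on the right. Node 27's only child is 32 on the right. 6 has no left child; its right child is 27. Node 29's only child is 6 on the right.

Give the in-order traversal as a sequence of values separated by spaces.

In-order visits the left subtree, then the node, then the right subtree.
At 21: no left child.
Visit 21.
At 21: go right to 29.
  At 29: no left child.
  Visit 29.
  At 29: go right to 6.
    At 6: no left child.
    Visit 6.
    At 6: go right to 27.
      At 27: no left child.
      Visit 27.
      At 27: go right to 32.
        At 32: no left child.
        Visit 32.
        At 32: go right to 36.
          36 is a leaf — visit 36.

21 29 6 27 32 36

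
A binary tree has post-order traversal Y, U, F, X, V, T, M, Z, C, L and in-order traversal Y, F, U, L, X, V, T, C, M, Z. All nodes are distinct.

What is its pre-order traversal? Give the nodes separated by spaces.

L F Y U C T V X Z M

The last element of post-order is the root; it splits in-order into left and right subtrees.
Root L: left subtree has 3 nodes {Y, F, U}, right has 6 {X, V, T, C, M, Z}.
  Root F: left subtree has 1 node {Y}, right has 1 {U}.
  Root C: left subtree has 3 nodes {X, V, T}, right has 2 {M, Z}.
    Root T: left subtree has 2 nodes {X, V}, right has 0 { }.
      Root V: left subtree has 1 node {X}, right has 0 { }.
    Root Z: left subtree has 1 node {M}, right has 0 { }.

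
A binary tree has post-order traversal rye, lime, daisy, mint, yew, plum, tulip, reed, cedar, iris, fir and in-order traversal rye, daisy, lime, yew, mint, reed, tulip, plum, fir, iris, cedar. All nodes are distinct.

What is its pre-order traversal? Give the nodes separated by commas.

The last element of post-order is the root; it splits in-order into left and right subtrees.
Root fir: left subtree has 8 nodes {rye, daisy, lime, yew, mint, reed, tulip, plum}, right has 2 {iris, cedar}.
  Root reed: left subtree has 5 nodes {rye, daisy, lime, yew, mint}, right has 2 {tulip, plum}.
    Root yew: left subtree has 3 nodes {rye, daisy, lime}, right has 1 {mint}.
      Root daisy: left subtree has 1 node {rye}, right has 1 {lime}.
    Root tulip: left subtree has 0 nodes { }, right has 1 {plum}.
  Root iris: left subtree has 0 nodes { }, right has 1 {cedar}.

fir, reed, yew, daisy, rye, lime, mint, tulip, plum, iris, cedar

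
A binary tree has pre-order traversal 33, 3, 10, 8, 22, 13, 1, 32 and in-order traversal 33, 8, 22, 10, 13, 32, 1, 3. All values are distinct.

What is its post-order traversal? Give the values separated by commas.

22, 8, 32, 1, 13, 10, 3, 33

The first element of pre-order is the root; it splits in-order into left and right subtrees.
Root 33: left subtree has 0 nodes { }, right has 7 {8, 22, 10, 13, 32, 1, 3}.
  Root 3: left subtree has 6 nodes {8, 22, 10, 13, 32, 1}, right has 0 { }.
    Root 10: left subtree has 2 nodes {8, 22}, right has 3 {13, 32, 1}.
      Root 8: left subtree has 0 nodes { }, right has 1 {22}.
      Root 13: left subtree has 0 nodes { }, right has 2 {32, 1}.
        Root 1: left subtree has 1 node {32}, right has 0 { }.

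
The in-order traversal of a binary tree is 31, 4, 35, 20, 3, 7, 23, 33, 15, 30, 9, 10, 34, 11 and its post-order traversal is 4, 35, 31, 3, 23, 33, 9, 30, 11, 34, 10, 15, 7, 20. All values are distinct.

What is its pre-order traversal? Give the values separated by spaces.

The last element of post-order is the root; it splits in-order into left and right subtrees.
Root 20: left subtree has 3 nodes {31, 4, 35}, right has 10 {3, 7, 23, 33, 15, 30, 9, 10, 34, 11}.
  Root 31: left subtree has 0 nodes { }, right has 2 {4, 35}.
    Root 35: left subtree has 1 node {4}, right has 0 { }.
  Root 7: left subtree has 1 node {3}, right has 8 {23, 33, 15, 30, 9, 10, 34, 11}.
    Root 15: left subtree has 2 nodes {23, 33}, right has 5 {30, 9, 10, 34, 11}.
      Root 33: left subtree has 1 node {23}, right has 0 { }.
      Root 10: left subtree has 2 nodes {30, 9}, right has 2 {34, 11}.
        Root 30: left subtree has 0 nodes { }, right has 1 {9}.
        Root 34: left subtree has 0 nodes { }, right has 1 {11}.

20 31 35 4 7 3 15 33 23 10 30 9 34 11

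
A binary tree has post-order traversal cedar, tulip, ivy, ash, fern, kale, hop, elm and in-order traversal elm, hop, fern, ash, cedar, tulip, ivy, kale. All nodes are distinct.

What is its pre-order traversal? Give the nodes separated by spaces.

The last element of post-order is the root; it splits in-order into left and right subtrees.
Root elm: left subtree has 0 nodes { }, right has 7 {hop, fern, ash, cedar, tulip, ivy, kale}.
  Root hop: left subtree has 0 nodes { }, right has 6 {fern, ash, cedar, tulip, ivy, kale}.
    Root kale: left subtree has 5 nodes {fern, ash, cedar, tulip, ivy}, right has 0 { }.
      Root fern: left subtree has 0 nodes { }, right has 4 {ash, cedar, tulip, ivy}.
        Root ash: left subtree has 0 nodes { }, right has 3 {cedar, tulip, ivy}.
          Root ivy: left subtree has 2 nodes {cedar, tulip}, right has 0 { }.
            Root tulip: left subtree has 1 node {cedar}, right has 0 { }.

elm hop kale fern ash ivy tulip cedar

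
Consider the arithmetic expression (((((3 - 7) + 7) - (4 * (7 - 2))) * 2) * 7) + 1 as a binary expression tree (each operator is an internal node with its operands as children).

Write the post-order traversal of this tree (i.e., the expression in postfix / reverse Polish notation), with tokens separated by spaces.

3 7 - 7 + 4 7 2 - * - 2 * 7 * 1 +

Post-order on an expression tree gives postfix notation: for each operator, emit left operand, right operand, then the operator.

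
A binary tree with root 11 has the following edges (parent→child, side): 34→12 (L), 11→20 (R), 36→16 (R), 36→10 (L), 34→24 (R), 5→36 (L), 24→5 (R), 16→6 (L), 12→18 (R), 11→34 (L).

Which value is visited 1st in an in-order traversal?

In-order visits the left subtree, then the node, then the right subtree.
At 11: go left to 34.
  At 34: go left to 12.
    At 12: no left child.
    Visit 12.
    At 12: go right to 18.
      18 is a leaf — visit 18.
  Visit 34.
  At 34: go right to 24.
    At 24: no left child.
    Visit 24.
    At 24: go right to 5.
      At 5: go left to 36.
        At 36: go left to 10.
          10 is a leaf — visit 10.
        Visit 36.
        At 36: go right to 16.
          At 16: go left to 6.
            6 is a leaf — visit 6.
          Visit 16.
          At 16: no right child.
      Visit 5.
      At 5: no right child.
Visit 11.
At 11: go right to 20.
  20 is a leaf — visit 20.
Full in-order sequence: 12, 18, 34, 24, 10, 36, 6, 16, 5, 11, 20.

12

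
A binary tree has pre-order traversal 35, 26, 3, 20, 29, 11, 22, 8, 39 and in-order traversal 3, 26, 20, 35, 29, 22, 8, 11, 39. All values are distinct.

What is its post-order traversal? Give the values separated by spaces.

3 20 26 8 22 39 11 29 35

The first element of pre-order is the root; it splits in-order into left and right subtrees.
Root 35: left subtree has 3 nodes {3, 26, 20}, right has 5 {29, 22, 8, 11, 39}.
  Root 26: left subtree has 1 node {3}, right has 1 {20}.
  Root 29: left subtree has 0 nodes { }, right has 4 {22, 8, 11, 39}.
    Root 11: left subtree has 2 nodes {22, 8}, right has 1 {39}.
      Root 22: left subtree has 0 nodes { }, right has 1 {8}.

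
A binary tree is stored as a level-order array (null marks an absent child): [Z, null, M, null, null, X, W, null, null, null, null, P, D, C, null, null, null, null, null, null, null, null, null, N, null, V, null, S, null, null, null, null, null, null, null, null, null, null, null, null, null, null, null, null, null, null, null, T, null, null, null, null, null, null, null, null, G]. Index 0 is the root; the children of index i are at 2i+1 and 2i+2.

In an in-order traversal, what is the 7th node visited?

D

In-order visits the left subtree, then the node, then the right subtree.
At Z: no left child.
Visit Z.
At Z: go right to M.
  At M: go left to X.
    At X: go left to P.
      At P: go left to N.
        At N: go left to T.
          T is a leaf — visit T.
        Visit N.
        At N: no right child.
      Visit P.
      At P: no right child.
    Visit X.
    At X: go right to D.
      At D: go left to V.
        V is a leaf — visit V.
      Visit D.
      At D: no right child.
  Visit M.
  At M: go right to W.
    At W: go left to C.
      At C: go left to S.
        At S: no left child.
        Visit S.
        At S: go right to G.
          G is a leaf — visit G.
      Visit C.
      At C: no right child.
    Visit W.
    At W: no right child.
Full in-order sequence: Z, T, N, P, X, V, D, M, S, G, C, W.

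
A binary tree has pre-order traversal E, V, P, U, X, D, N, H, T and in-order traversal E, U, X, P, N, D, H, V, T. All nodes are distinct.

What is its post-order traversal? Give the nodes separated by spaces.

The first element of pre-order is the root; it splits in-order into left and right subtrees.
Root E: left subtree has 0 nodes { }, right has 8 {U, X, P, N, D, H, V, T}.
  Root V: left subtree has 6 nodes {U, X, P, N, D, H}, right has 1 {T}.
    Root P: left subtree has 2 nodes {U, X}, right has 3 {N, D, H}.
      Root U: left subtree has 0 nodes { }, right has 1 {X}.
      Root D: left subtree has 1 node {N}, right has 1 {H}.

X U N H D P T V E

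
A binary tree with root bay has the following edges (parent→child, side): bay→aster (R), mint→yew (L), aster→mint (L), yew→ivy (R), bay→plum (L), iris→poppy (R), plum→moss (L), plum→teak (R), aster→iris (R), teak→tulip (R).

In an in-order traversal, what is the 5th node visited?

In-order visits the left subtree, then the node, then the right subtree.
At bay: go left to plum.
  At plum: go left to moss.
    moss is a leaf — visit moss.
  Visit plum.
  At plum: go right to teak.
    At teak: no left child.
    Visit teak.
    At teak: go right to tulip.
      tulip is a leaf — visit tulip.
Visit bay.
At bay: go right to aster.
  At aster: go left to mint.
    At mint: go left to yew.
      At yew: no left child.
      Visit yew.
      At yew: go right to ivy.
        ivy is a leaf — visit ivy.
    Visit mint.
    At mint: no right child.
  Visit aster.
  At aster: go right to iris.
    At iris: no left child.
    Visit iris.
    At iris: go right to poppy.
      poppy is a leaf — visit poppy.
Full in-order sequence: moss, plum, teak, tulip, bay, yew, ivy, mint, aster, iris, poppy.

bay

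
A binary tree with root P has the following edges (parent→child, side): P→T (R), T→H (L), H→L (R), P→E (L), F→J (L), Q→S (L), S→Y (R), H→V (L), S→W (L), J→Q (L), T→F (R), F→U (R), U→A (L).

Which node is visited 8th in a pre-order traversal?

Pre-order visits the node, then its left subtree, then its right subtree.
Visit P.
At P: go left to E.
  E is a leaf — visit E.
At P: go right to T.
  Visit T.
  At T: go left to H.
    Visit H.
    At H: go left to V.
      V is a leaf — visit V.
    At H: go right to L.
      L is a leaf — visit L.
  At T: go right to F.
    Visit F.
    At F: go left to J.
      Visit J.
      At J: go left to Q.
        Visit Q.
        At Q: go left to S.
          Visit S.
          At S: go left to W.
            W is a leaf — visit W.
          At S: go right to Y.
            Y is a leaf — visit Y.
        At Q: no right child.
      At J: no right child.
    At F: go right to U.
      Visit U.
      At U: go left to A.
        A is a leaf — visit A.
      At U: no right child.
Full pre-order sequence: P, E, T, H, V, L, F, J, Q, S, W, Y, U, A.

J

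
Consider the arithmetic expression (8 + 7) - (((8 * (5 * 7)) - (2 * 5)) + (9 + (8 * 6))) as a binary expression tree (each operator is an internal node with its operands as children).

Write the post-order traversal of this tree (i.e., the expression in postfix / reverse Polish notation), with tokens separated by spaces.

8 7 + 8 5 7 * * 2 5 * - 9 8 6 * + + -

Post-order on an expression tree gives postfix notation: for each operator, emit left operand, right operand, then the operator.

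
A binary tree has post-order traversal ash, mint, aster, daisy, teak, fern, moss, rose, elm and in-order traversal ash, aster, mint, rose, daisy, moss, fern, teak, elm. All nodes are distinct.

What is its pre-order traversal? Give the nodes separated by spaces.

elm rose aster ash mint moss daisy fern teak

The last element of post-order is the root; it splits in-order into left and right subtrees.
Root elm: left subtree has 8 nodes {ash, aster, mint, rose, daisy, moss, fern, teak}, right has 0 { }.
  Root rose: left subtree has 3 nodes {ash, aster, mint}, right has 4 {daisy, moss, fern, teak}.
    Root aster: left subtree has 1 node {ash}, right has 1 {mint}.
    Root moss: left subtree has 1 node {daisy}, right has 2 {fern, teak}.
      Root fern: left subtree has 0 nodes { }, right has 1 {teak}.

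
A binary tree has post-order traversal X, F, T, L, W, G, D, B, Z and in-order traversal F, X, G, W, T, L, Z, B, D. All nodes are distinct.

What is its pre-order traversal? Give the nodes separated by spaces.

Z G F X W L T B D

The last element of post-order is the root; it splits in-order into left and right subtrees.
Root Z: left subtree has 6 nodes {F, X, G, W, T, L}, right has 2 {B, D}.
  Root G: left subtree has 2 nodes {F, X}, right has 3 {W, T, L}.
    Root F: left subtree has 0 nodes { }, right has 1 {X}.
    Root W: left subtree has 0 nodes { }, right has 2 {T, L}.
      Root L: left subtree has 1 node {T}, right has 0 { }.
  Root B: left subtree has 0 nodes { }, right has 1 {D}.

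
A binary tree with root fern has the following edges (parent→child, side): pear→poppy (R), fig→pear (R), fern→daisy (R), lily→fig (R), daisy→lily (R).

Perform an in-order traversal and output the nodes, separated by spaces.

fern daisy lily fig pear poppy

In-order visits the left subtree, then the node, then the right subtree.
At fern: no left child.
Visit fern.
At fern: go right to daisy.
  At daisy: no left child.
  Visit daisy.
  At daisy: go right to lily.
    At lily: no left child.
    Visit lily.
    At lily: go right to fig.
      At fig: no left child.
      Visit fig.
      At fig: go right to pear.
        At pear: no left child.
        Visit pear.
        At pear: go right to poppy.
          poppy is a leaf — visit poppy.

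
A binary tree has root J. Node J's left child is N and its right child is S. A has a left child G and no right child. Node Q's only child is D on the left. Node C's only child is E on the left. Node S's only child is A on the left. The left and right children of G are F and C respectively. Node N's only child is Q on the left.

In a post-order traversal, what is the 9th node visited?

S

Post-order visits the left subtree, then the right subtree, then the node.
At J: go left to N.
  At N: go left to Q.
    At Q: go left to D.
      D is a leaf — visit D.
    At Q: no right child.
    Visit Q.
  At N: no right child.
  Visit N.
At J: go right to S.
  At S: go left to A.
    At A: go left to G.
      At G: go left to F.
        F is a leaf — visit F.
      At G: go right to C.
        At C: go left to E.
          E is a leaf — visit E.
        At C: no right child.
        Visit C.
      Visit G.
    At A: no right child.
    Visit A.
  At S: no right child.
  Visit S.
Visit J.
Full post-order sequence: D, Q, N, F, E, C, G, A, S, J.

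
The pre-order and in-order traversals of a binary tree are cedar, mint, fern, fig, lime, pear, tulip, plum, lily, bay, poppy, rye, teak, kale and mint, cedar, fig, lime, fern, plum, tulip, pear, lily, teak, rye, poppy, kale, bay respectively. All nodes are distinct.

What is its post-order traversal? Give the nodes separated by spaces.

The first element of pre-order is the root; it splits in-order into left and right subtrees.
Root cedar: left subtree has 1 node {mint}, right has 12 {fig, lime, fern, plum, tulip, pear, lily, teak, rye, poppy, kale, bay}.
  Root fern: left subtree has 2 nodes {fig, lime}, right has 9 {plum, tulip, pear, lily, teak, rye, poppy, kale, bay}.
    Root fig: left subtree has 0 nodes { }, right has 1 {lime}.
    Root pear: left subtree has 2 nodes {plum, tulip}, right has 6 {lily, teak, rye, poppy, kale, bay}.
      Root tulip: left subtree has 1 node {plum}, right has 0 { }.
      Root lily: left subtree has 0 nodes { }, right has 5 {teak, rye, poppy, kale, bay}.
        Root bay: left subtree has 4 nodes {teak, rye, poppy, kale}, right has 0 { }.
          Root poppy: left subtree has 2 nodes {teak, rye}, right has 1 {kale}.
            Root rye: left subtree has 1 node {teak}, right has 0 { }.

mint lime fig plum tulip teak rye kale poppy bay lily pear fern cedar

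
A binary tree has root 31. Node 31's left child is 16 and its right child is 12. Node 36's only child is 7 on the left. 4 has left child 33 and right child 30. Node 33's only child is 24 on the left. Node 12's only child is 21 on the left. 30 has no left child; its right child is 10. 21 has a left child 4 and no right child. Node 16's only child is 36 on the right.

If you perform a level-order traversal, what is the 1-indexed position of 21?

Level-order visits nodes level by level from the root, left to right within each level.
Level 0: 31
Level 1: 16, 12
Level 2: 36, 21
Level 3: 7, 4
Level 4: 33, 30
Level 5: 24, 10
Full level-order sequence: 31, 16, 12, 36, 21, 7, 4, 33, 30, 24, 10.

5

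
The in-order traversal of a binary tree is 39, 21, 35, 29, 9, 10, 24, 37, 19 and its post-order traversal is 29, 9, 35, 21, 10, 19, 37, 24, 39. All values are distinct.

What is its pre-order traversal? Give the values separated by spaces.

The last element of post-order is the root; it splits in-order into left and right subtrees.
Root 39: left subtree has 0 nodes { }, right has 8 {21, 35, 29, 9, 10, 24, 37, 19}.
  Root 24: left subtree has 5 nodes {21, 35, 29, 9, 10}, right has 2 {37, 19}.
    Root 10: left subtree has 4 nodes {21, 35, 29, 9}, right has 0 { }.
      Root 21: left subtree has 0 nodes { }, right has 3 {35, 29, 9}.
        Root 35: left subtree has 0 nodes { }, right has 2 {29, 9}.
          Root 9: left subtree has 1 node {29}, right has 0 { }.
    Root 37: left subtree has 0 nodes { }, right has 1 {19}.

39 24 10 21 35 9 29 37 19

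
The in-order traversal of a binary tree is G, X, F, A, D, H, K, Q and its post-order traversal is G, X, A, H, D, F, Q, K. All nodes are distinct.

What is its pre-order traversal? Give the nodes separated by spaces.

K F X G D A H Q

The last element of post-order is the root; it splits in-order into left and right subtrees.
Root K: left subtree has 6 nodes {G, X, F, A, D, H}, right has 1 {Q}.
  Root F: left subtree has 2 nodes {G, X}, right has 3 {A, D, H}.
    Root X: left subtree has 1 node {G}, right has 0 { }.
    Root D: left subtree has 1 node {A}, right has 1 {H}.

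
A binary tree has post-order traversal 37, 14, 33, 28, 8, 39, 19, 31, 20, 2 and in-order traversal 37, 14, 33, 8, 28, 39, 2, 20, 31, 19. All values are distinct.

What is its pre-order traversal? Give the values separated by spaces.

2 39 8 33 14 37 28 20 31 19

The last element of post-order is the root; it splits in-order into left and right subtrees.
Root 2: left subtree has 6 nodes {37, 14, 33, 8, 28, 39}, right has 3 {20, 31, 19}.
  Root 39: left subtree has 5 nodes {37, 14, 33, 8, 28}, right has 0 { }.
    Root 8: left subtree has 3 nodes {37, 14, 33}, right has 1 {28}.
      Root 33: left subtree has 2 nodes {37, 14}, right has 0 { }.
        Root 14: left subtree has 1 node {37}, right has 0 { }.
  Root 20: left subtree has 0 nodes { }, right has 2 {31, 19}.
    Root 31: left subtree has 0 nodes { }, right has 1 {19}.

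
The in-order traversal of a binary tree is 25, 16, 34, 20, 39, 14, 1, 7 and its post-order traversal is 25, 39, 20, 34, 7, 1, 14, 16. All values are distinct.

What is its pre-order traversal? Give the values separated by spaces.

16 25 14 34 20 39 1 7

The last element of post-order is the root; it splits in-order into left and right subtrees.
Root 16: left subtree has 1 node {25}, right has 6 {34, 20, 39, 14, 1, 7}.
  Root 14: left subtree has 3 nodes {34, 20, 39}, right has 2 {1, 7}.
    Root 34: left subtree has 0 nodes { }, right has 2 {20, 39}.
      Root 20: left subtree has 0 nodes { }, right has 1 {39}.
    Root 1: left subtree has 0 nodes { }, right has 1 {7}.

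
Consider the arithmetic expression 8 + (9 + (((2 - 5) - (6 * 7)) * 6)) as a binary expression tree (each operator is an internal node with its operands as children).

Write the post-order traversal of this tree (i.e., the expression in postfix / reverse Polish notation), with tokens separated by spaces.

8 9 2 5 - 6 7 * - 6 * + +

Post-order on an expression tree gives postfix notation: for each operator, emit left operand, right operand, then the operator.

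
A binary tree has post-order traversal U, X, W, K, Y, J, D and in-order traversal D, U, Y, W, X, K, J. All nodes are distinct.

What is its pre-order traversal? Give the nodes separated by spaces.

D J Y U K W X

The last element of post-order is the root; it splits in-order into left and right subtrees.
Root D: left subtree has 0 nodes { }, right has 6 {U, Y, W, X, K, J}.
  Root J: left subtree has 5 nodes {U, Y, W, X, K}, right has 0 { }.
    Root Y: left subtree has 1 node {U}, right has 3 {W, X, K}.
      Root K: left subtree has 2 nodes {W, X}, right has 0 { }.
        Root W: left subtree has 0 nodes { }, right has 1 {X}.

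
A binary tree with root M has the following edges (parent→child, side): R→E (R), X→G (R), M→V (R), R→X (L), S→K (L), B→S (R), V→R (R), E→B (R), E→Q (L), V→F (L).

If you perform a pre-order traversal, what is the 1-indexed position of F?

3

Pre-order visits the node, then its left subtree, then its right subtree.
Visit M.
At M: no left child.
At M: go right to V.
  Visit V.
  At V: go left to F.
    F is a leaf — visit F.
  At V: go right to R.
    Visit R.
    At R: go left to X.
      Visit X.
      At X: no left child.
      At X: go right to G.
        G is a leaf — visit G.
    At R: go right to E.
      Visit E.
      At E: go left to Q.
        Q is a leaf — visit Q.
      At E: go right to B.
        Visit B.
        At B: no left child.
        At B: go right to S.
          Visit S.
          At S: go left to K.
            K is a leaf — visit K.
          At S: no right child.
Full pre-order sequence: M, V, F, R, X, G, E, Q, B, S, K.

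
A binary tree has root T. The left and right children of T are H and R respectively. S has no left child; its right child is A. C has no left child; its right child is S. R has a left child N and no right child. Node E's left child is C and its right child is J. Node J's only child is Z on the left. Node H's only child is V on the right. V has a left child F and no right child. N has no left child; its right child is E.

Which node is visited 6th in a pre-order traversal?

Pre-order visits the node, then its left subtree, then its right subtree.
Visit T.
At T: go left to H.
  Visit H.
  At H: no left child.
  At H: go right to V.
    Visit V.
    At V: go left to F.
      F is a leaf — visit F.
    At V: no right child.
At T: go right to R.
  Visit R.
  At R: go left to N.
    Visit N.
    At N: no left child.
    At N: go right to E.
      Visit E.
      At E: go left to C.
        Visit C.
        At C: no left child.
        At C: go right to S.
          Visit S.
          At S: no left child.
          At S: go right to A.
            A is a leaf — visit A.
      At E: go right to J.
        Visit J.
        At J: go left to Z.
          Z is a leaf — visit Z.
        At J: no right child.
  At R: no right child.
Full pre-order sequence: T, H, V, F, R, N, E, C, S, A, J, Z.

N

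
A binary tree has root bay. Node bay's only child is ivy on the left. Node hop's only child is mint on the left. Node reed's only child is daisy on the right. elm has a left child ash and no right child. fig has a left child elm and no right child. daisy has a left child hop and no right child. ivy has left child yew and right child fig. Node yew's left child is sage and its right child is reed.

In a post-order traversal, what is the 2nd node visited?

mint

Post-order visits the left subtree, then the right subtree, then the node.
At bay: go left to ivy.
  At ivy: go left to yew.
    At yew: go left to sage.
      sage is a leaf — visit sage.
    At yew: go right to reed.
      At reed: no left child.
      At reed: go right to daisy.
        At daisy: go left to hop.
          At hop: go left to mint.
            mint is a leaf — visit mint.
          At hop: no right child.
          Visit hop.
        At daisy: no right child.
        Visit daisy.
      Visit reed.
    Visit yew.
  At ivy: go right to fig.
    At fig: go left to elm.
      At elm: go left to ash.
        ash is a leaf — visit ash.
      At elm: no right child.
      Visit elm.
    At fig: no right child.
    Visit fig.
  Visit ivy.
At bay: no right child.
Visit bay.
Full post-order sequence: sage, mint, hop, daisy, reed, yew, ash, elm, fig, ivy, bay.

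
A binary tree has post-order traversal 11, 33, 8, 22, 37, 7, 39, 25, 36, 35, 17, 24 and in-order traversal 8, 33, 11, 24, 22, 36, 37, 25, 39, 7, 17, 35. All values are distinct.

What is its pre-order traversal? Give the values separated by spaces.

The last element of post-order is the root; it splits in-order into left and right subtrees.
Root 24: left subtree has 3 nodes {8, 33, 11}, right has 8 {22, 36, 37, 25, 39, 7, 17, 35}.
  Root 8: left subtree has 0 nodes { }, right has 2 {33, 11}.
    Root 33: left subtree has 0 nodes { }, right has 1 {11}.
  Root 17: left subtree has 6 nodes {22, 36, 37, 25, 39, 7}, right has 1 {35}.
    Root 36: left subtree has 1 node {22}, right has 4 {37, 25, 39, 7}.
      Root 25: left subtree has 1 node {37}, right has 2 {39, 7}.
        Root 39: left subtree has 0 nodes { }, right has 1 {7}.

24 8 33 11 17 36 22 25 37 39 7 35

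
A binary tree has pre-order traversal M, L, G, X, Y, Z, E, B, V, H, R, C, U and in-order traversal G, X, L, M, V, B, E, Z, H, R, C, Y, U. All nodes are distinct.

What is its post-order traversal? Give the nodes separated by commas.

X, G, L, V, B, E, C, R, H, Z, U, Y, M

The first element of pre-order is the root; it splits in-order into left and right subtrees.
Root M: left subtree has 3 nodes {G, X, L}, right has 9 {V, B, E, Z, H, R, C, Y, U}.
  Root L: left subtree has 2 nodes {G, X}, right has 0 { }.
    Root G: left subtree has 0 nodes { }, right has 1 {X}.
  Root Y: left subtree has 7 nodes {V, B, E, Z, H, R, C}, right has 1 {U}.
    Root Z: left subtree has 3 nodes {V, B, E}, right has 3 {H, R, C}.
      Root E: left subtree has 2 nodes {V, B}, right has 0 { }.
        Root B: left subtree has 1 node {V}, right has 0 { }.
      Root H: left subtree has 0 nodes { }, right has 2 {R, C}.
        Root R: left subtree has 0 nodes { }, right has 1 {C}.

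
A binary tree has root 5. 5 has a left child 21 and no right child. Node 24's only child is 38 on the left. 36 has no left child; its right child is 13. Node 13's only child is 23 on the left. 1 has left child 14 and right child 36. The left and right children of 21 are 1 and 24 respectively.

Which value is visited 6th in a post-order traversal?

Post-order visits the left subtree, then the right subtree, then the node.
At 5: go left to 21.
  At 21: go left to 1.
    At 1: go left to 14.
      14 is a leaf — visit 14.
    At 1: go right to 36.
      At 36: no left child.
      At 36: go right to 13.
        At 13: go left to 23.
          23 is a leaf — visit 23.
        At 13: no right child.
        Visit 13.
      Visit 36.
    Visit 1.
  At 21: go right to 24.
    At 24: go left to 38.
      38 is a leaf — visit 38.
    At 24: no right child.
    Visit 24.
  Visit 21.
At 5: no right child.
Visit 5.
Full post-order sequence: 14, 23, 13, 36, 1, 38, 24, 21, 5.

38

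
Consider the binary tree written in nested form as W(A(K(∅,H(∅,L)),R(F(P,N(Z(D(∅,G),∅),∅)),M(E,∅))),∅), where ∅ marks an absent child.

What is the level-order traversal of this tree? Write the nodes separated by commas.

W, A, K, R, H, F, M, L, P, N, E, Z, D, G

Level-order visits nodes level by level from the root, left to right within each level.
Level 0: W
Level 1: A
Level 2: K, R
Level 3: H, F, M
Level 4: L, P, N, E
Level 5: Z
Level 6: D
Level 7: G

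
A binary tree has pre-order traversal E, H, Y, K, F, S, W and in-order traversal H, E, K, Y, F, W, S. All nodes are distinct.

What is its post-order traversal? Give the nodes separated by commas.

H, K, W, S, F, Y, E

The first element of pre-order is the root; it splits in-order into left and right subtrees.
Root E: left subtree has 1 node {H}, right has 5 {K, Y, F, W, S}.
  Root Y: left subtree has 1 node {K}, right has 3 {F, W, S}.
    Root F: left subtree has 0 nodes { }, right has 2 {W, S}.
      Root S: left subtree has 1 node {W}, right has 0 { }.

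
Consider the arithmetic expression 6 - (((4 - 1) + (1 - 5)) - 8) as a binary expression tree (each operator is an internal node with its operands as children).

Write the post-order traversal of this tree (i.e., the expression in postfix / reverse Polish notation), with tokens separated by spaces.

6 4 1 - 1 5 - + 8 - -

Post-order on an expression tree gives postfix notation: for each operator, emit left operand, right operand, then the operator.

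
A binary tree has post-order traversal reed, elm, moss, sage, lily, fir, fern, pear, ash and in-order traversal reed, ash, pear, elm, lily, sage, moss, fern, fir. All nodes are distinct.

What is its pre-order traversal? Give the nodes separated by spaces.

The last element of post-order is the root; it splits in-order into left and right subtrees.
Root ash: left subtree has 1 node {reed}, right has 7 {pear, elm, lily, sage, moss, fern, fir}.
  Root pear: left subtree has 0 nodes { }, right has 6 {elm, lily, sage, moss, fern, fir}.
    Root fern: left subtree has 4 nodes {elm, lily, sage, moss}, right has 1 {fir}.
      Root lily: left subtree has 1 node {elm}, right has 2 {sage, moss}.
        Root sage: left subtree has 0 nodes { }, right has 1 {moss}.

ash reed pear fern lily elm sage moss fir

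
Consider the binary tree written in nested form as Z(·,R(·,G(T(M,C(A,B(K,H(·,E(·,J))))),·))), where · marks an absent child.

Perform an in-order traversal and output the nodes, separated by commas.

In-order visits the left subtree, then the node, then the right subtree.
At Z: no left child.
Visit Z.
At Z: go right to R.
  At R: no left child.
  Visit R.
  At R: go right to G.
    At G: go left to T.
      At T: go left to M.
        M is a leaf — visit M.
      Visit T.
      At T: go right to C.
        At C: go left to A.
          A is a leaf — visit A.
        Visit C.
        At C: go right to B.
          At B: go left to K.
            K is a leaf — visit K.
          Visit B.
          At B: go right to H.
            At H: no left child.
            Visit H.
            At H: go right to E.
              At E: no left child.
              Visit E.
              At E: go right to J.
                J is a leaf — visit J.
    Visit G.
    At G: no right child.

Z, R, M, T, A, C, K, B, H, E, J, G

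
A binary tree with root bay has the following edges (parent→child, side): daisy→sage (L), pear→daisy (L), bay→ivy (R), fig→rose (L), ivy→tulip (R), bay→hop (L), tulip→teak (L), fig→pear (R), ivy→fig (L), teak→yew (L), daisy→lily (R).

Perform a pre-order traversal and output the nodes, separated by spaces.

Pre-order visits the node, then its left subtree, then its right subtree.
Visit bay.
At bay: go left to hop.
  hop is a leaf — visit hop.
At bay: go right to ivy.
  Visit ivy.
  At ivy: go left to fig.
    Visit fig.
    At fig: go left to rose.
      rose is a leaf — visit rose.
    At fig: go right to pear.
      Visit pear.
      At pear: go left to daisy.
        Visit daisy.
        At daisy: go left to sage.
          sage is a leaf — visit sage.
        At daisy: go right to lily.
          lily is a leaf — visit lily.
      At pear: no right child.
  At ivy: go right to tulip.
    Visit tulip.
    At tulip: go left to teak.
      Visit teak.
      At teak: go left to yew.
        yew is a leaf — visit yew.
      At teak: no right child.
    At tulip: no right child.

bay hop ivy fig rose pear daisy sage lily tulip teak yew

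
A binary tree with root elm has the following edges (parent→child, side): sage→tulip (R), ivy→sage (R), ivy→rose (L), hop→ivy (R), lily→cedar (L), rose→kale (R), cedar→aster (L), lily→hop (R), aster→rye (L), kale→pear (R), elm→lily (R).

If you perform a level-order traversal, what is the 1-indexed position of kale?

10

Level-order visits nodes level by level from the root, left to right within each level.
Level 0: elm
Level 1: lily
Level 2: cedar, hop
Level 3: aster, ivy
Level 4: rye, rose, sage
Level 5: kale, tulip
Level 6: pear
Full level-order sequence: elm, lily, cedar, hop, aster, ivy, rye, rose, sage, kale, tulip, pear.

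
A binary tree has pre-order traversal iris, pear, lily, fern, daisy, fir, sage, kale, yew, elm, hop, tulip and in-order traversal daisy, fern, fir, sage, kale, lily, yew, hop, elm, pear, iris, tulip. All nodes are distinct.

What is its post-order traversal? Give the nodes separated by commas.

daisy, kale, sage, fir, fern, hop, elm, yew, lily, pear, tulip, iris

The first element of pre-order is the root; it splits in-order into left and right subtrees.
Root iris: left subtree has 10 nodes {daisy, fern, fir, sage, kale, lily, yew, hop, elm, pear}, right has 1 {tulip}.
  Root pear: left subtree has 9 nodes {daisy, fern, fir, sage, kale, lily, yew, hop, elm}, right has 0 { }.
    Root lily: left subtree has 5 nodes {daisy, fern, fir, sage, kale}, right has 3 {yew, hop, elm}.
      Root fern: left subtree has 1 node {daisy}, right has 3 {fir, sage, kale}.
        Root fir: left subtree has 0 nodes { }, right has 2 {sage, kale}.
          Root sage: left subtree has 0 nodes { }, right has 1 {kale}.
      Root yew: left subtree has 0 nodes { }, right has 2 {hop, elm}.
        Root elm: left subtree has 1 node {hop}, right has 0 { }.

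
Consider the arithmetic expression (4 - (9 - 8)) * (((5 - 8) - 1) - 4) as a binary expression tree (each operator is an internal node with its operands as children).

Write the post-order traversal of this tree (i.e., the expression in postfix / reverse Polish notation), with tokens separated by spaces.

Post-order on an expression tree gives postfix notation: for each operator, emit left operand, right operand, then the operator.

4 9 8 - - 5 8 - 1 - 4 - *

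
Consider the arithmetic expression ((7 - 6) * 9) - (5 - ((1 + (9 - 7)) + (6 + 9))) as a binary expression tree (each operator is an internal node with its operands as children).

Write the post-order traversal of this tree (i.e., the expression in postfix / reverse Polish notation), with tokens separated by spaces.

7 6 - 9 * 5 1 9 7 - + 6 9 + + - -

Post-order on an expression tree gives postfix notation: for each operator, emit left operand, right operand, then the operator.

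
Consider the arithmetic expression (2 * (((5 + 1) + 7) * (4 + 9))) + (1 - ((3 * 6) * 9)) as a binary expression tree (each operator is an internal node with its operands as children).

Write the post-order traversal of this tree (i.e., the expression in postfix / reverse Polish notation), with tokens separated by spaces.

Post-order on an expression tree gives postfix notation: for each operator, emit left operand, right operand, then the operator.

2 5 1 + 7 + 4 9 + * * 1 3 6 * 9 * - +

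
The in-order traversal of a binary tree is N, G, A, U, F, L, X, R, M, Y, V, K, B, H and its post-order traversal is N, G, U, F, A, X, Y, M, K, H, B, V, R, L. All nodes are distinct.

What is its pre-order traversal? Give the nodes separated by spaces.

The last element of post-order is the root; it splits in-order into left and right subtrees.
Root L: left subtree has 5 nodes {N, G, A, U, F}, right has 8 {X, R, M, Y, V, K, B, H}.
  Root A: left subtree has 2 nodes {N, G}, right has 2 {U, F}.
    Root G: left subtree has 1 node {N}, right has 0 { }.
    Root F: left subtree has 1 node {U}, right has 0 { }.
  Root R: left subtree has 1 node {X}, right has 6 {M, Y, V, K, B, H}.
    Root V: left subtree has 2 nodes {M, Y}, right has 3 {K, B, H}.
      Root M: left subtree has 0 nodes { }, right has 1 {Y}.
      Root B: left subtree has 1 node {K}, right has 1 {H}.

L A G N F U R X V M Y B K H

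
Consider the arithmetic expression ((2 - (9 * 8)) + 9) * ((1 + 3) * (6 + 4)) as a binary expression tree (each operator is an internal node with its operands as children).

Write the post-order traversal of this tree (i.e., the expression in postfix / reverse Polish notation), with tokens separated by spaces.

2 9 8 * - 9 + 1 3 + 6 4 + * *

Post-order on an expression tree gives postfix notation: for each operator, emit left operand, right operand, then the operator.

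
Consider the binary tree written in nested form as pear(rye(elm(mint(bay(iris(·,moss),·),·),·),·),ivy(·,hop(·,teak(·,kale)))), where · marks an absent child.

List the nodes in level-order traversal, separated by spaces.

pear rye ivy elm hop mint teak bay kale iris moss

Level-order visits nodes level by level from the root, left to right within each level.
Level 0: pear
Level 1: rye, ivy
Level 2: elm, hop
Level 3: mint, teak
Level 4: bay, kale
Level 5: iris
Level 6: moss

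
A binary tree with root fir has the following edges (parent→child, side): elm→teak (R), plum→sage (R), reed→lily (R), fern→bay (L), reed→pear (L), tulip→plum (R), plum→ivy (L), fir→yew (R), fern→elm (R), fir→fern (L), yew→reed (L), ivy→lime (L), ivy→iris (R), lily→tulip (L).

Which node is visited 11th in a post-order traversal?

Post-order visits the left subtree, then the right subtree, then the node.
At fir: go left to fern.
  At fern: go left to bay.
    bay is a leaf — visit bay.
  At fern: go right to elm.
    At elm: no left child.
    At elm: go right to teak.
      teak is a leaf — visit teak.
    Visit elm.
  Visit fern.
At fir: go right to yew.
  At yew: go left to reed.
    At reed: go left to pear.
      pear is a leaf — visit pear.
    At reed: go right to lily.
      At lily: go left to tulip.
        At tulip: no left child.
        At tulip: go right to plum.
          At plum: go left to ivy.
            At ivy: go left to lime.
              lime is a leaf — visit lime.
            At ivy: go right to iris.
              iris is a leaf — visit iris.
            Visit ivy.
          At plum: go right to sage.
            sage is a leaf — visit sage.
          Visit plum.
        Visit tulip.
      At lily: no right child.
      Visit lily.
    Visit reed.
  At yew: no right child.
  Visit yew.
Visit fir.
Full post-order sequence: bay, teak, elm, fern, pear, lime, iris, ivy, sage, plum, tulip, lily, reed, yew, fir.

tulip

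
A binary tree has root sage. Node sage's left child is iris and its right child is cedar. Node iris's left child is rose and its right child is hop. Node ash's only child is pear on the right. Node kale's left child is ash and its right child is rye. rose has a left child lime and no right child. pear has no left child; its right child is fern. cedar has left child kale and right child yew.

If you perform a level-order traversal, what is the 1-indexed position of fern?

Level-order visits nodes level by level from the root, left to right within each level.
Level 0: sage
Level 1: iris, cedar
Level 2: rose, hop, kale, yew
Level 3: lime, ash, rye
Level 4: pear
Level 5: fern
Full level-order sequence: sage, iris, cedar, rose, hop, kale, yew, lime, ash, rye, pear, fern.

12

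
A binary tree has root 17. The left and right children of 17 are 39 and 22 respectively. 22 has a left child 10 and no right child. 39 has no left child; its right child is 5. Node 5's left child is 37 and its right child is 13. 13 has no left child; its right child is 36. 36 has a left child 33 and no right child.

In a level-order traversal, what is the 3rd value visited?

Level-order visits nodes level by level from the root, left to right within each level.
Level 0: 17
Level 1: 39, 22
Level 2: 5, 10
Level 3: 37, 13
Level 4: 36
Level 5: 33
Full level-order sequence: 17, 39, 22, 5, 10, 37, 13, 36, 33.

22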